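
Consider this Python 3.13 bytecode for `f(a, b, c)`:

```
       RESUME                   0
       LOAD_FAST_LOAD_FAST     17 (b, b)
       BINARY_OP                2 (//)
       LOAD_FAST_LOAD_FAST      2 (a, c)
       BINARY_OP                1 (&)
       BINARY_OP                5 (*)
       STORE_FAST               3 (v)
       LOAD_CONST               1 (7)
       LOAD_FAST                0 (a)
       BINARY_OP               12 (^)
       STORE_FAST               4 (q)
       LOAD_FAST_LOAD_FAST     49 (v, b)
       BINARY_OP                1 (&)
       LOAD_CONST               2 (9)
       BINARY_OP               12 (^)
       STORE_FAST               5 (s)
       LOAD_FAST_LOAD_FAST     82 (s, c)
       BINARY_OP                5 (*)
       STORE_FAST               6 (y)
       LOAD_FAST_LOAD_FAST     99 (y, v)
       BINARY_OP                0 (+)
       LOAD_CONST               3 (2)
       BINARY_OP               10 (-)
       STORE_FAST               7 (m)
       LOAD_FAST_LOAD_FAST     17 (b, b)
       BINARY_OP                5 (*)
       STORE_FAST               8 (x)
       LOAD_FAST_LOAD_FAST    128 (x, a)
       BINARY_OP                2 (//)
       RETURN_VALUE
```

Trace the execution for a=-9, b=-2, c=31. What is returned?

LOAD_FAST_LOAD_FAST b,b → push -2,-2. Stack: [-2, -2]
BINARY_OP // → -2 // -2 = 1. Stack: [1]
LOAD_FAST_LOAD_FAST a,c → push -9,31. Stack: [1, -9, 31]
BINARY_OP & → -9 & 31 = 23. Stack: [1, 23]
BINARY_OP * → 1 * 23 = 23. Stack: [23]
STORE_FAST v → v=23. Stack: []
LOAD_CONST → push 7. Stack: [7]
LOAD_FAST a → push -9. Stack: [7, -9]
BINARY_OP ^ → 7 ^ -9 = -16. Stack: [-16]
STORE_FAST q → q=-16. Stack: []
LOAD_FAST_LOAD_FAST v,b → push 23,-2. Stack: [23, -2]
BINARY_OP & → 23 & -2 = 22. Stack: [22]
LOAD_CONST → push 9. Stack: [22, 9]
BINARY_OP ^ → 22 ^ 9 = 31. Stack: [31]
STORE_FAST s → s=31. Stack: []
LOAD_FAST_LOAD_FAST s,c → push 31,31. Stack: [31, 31]
BINARY_OP * → 31 * 31 = 961. Stack: [961]
STORE_FAST y → y=961. Stack: []
LOAD_FAST_LOAD_FAST y,v → push 961,23. Stack: [961, 23]
BINARY_OP + → 961 + 23 = 984. Stack: [984]
LOAD_CONST → push 2. Stack: [984, 2]
BINARY_OP - → 984 - 2 = 982. Stack: [982]
STORE_FAST m → m=982. Stack: []
LOAD_FAST_LOAD_FAST b,b → push -2,-2. Stack: [-2, -2]
BINARY_OP * → -2 * -2 = 4. Stack: [4]
STORE_FAST x → x=4. Stack: []
LOAD_FAST_LOAD_FAST x,a → push 4,-9. Stack: [4, -9]
BINARY_OP // → 4 // -9 = -1. Stack: [-1]
RETURN_VALUE → return -1.

-1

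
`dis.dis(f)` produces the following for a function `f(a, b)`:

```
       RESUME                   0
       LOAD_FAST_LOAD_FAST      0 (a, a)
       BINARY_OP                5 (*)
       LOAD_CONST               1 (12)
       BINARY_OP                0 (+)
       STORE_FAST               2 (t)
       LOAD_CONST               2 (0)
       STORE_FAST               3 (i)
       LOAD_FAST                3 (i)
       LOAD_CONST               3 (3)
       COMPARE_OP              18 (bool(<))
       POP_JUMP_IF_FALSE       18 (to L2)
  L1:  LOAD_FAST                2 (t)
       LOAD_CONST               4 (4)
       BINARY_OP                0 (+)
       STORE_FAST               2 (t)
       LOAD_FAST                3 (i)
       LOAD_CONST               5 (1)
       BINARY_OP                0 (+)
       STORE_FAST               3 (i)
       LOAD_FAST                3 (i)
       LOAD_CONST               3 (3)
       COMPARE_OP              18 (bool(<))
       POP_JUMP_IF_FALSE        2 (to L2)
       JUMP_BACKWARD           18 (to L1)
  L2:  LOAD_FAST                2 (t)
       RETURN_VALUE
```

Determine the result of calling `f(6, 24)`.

60

LOAD_FAST_LOAD_FAST a,a → push 6,6. Stack: [6, 6]
BINARY_OP * → 6 * 6 = 36. Stack: [36]
LOAD_CONST → push 12. Stack: [36, 12]
BINARY_OP + → 36 + 12 = 48. Stack: [48]
STORE_FAST t → t=48. Stack: []
LOAD_CONST → push 0. Stack: [0]
STORE_FAST i → i=0. Stack: []
LOAD_FAST i → push 0. Stack: [0]
LOAD_CONST → push 3. Stack: [0, 3]
COMPARE_OP bool(<) → 0 vs 3 = True. Stack: [True]
POP_JUMP_IF_FALSE → pop True; no jump. Stack: []
LOAD_FAST t → push 48. Stack: [48]
LOAD_CONST → push 4. Stack: [48, 4]
BINARY_OP + → 48 + 4 = 52. Stack: [52]
STORE_FAST t → t=52. Stack: []
LOAD_FAST i → push 0. Stack: [0]
LOAD_CONST → push 1. Stack: [0, 1]
BINARY_OP + → 0 + 1 = 1. Stack: [1]
STORE_FAST i → i=1. Stack: []
LOAD_FAST i → push 1. Stack: [1]
LOAD_CONST → push 3. Stack: [1, 3]
COMPARE_OP bool(<) → 1 vs 3 = True. Stack: [True]
POP_JUMP_IF_FALSE → pop True; no jump. Stack: []
LOAD_FAST t → push 52. Stack: [52]
LOAD_CONST → push 4. Stack: [52, 4]
BINARY_OP + → 52 + 4 = 56. Stack: [56]
STORE_FAST t → t=56. Stack: []
LOAD_FAST i → push 1. Stack: [1]
LOAD_CONST → push 1. Stack: [1, 1]
BINARY_OP + → 1 + 1 = 2. Stack: [2]
STORE_FAST i → i=2. Stack: []
LOAD_FAST i → push 2. Stack: [2]
LOAD_CONST → push 3. Stack: [2, 3]
COMPARE_OP bool(<) → 2 vs 3 = True. Stack: [True]
POP_JUMP_IF_FALSE → pop True; no jump. Stack: []
LOAD_FAST t → push 56. Stack: [56]
LOAD_CONST → push 4. Stack: [56, 4]
BINARY_OP + → 56 + 4 = 60. Stack: [60]
STORE_FAST t → t=60. Stack: []
LOAD_FAST i → push 2. Stack: [2]
LOAD_CONST → push 1. Stack: [2, 1]
BINARY_OP + → 2 + 1 = 3. Stack: [3]
STORE_FAST i → i=3. Stack: []
LOAD_FAST i → push 3. Stack: [3]
LOAD_CONST → push 3. Stack: [3, 3]
COMPARE_OP bool(<) → 3 vs 3 = False. Stack: [False]
POP_JUMP_IF_FALSE → pop False; jump. Stack: []
LOAD_FAST t → push 60. Stack: [60]
RETURN_VALUE → return 60.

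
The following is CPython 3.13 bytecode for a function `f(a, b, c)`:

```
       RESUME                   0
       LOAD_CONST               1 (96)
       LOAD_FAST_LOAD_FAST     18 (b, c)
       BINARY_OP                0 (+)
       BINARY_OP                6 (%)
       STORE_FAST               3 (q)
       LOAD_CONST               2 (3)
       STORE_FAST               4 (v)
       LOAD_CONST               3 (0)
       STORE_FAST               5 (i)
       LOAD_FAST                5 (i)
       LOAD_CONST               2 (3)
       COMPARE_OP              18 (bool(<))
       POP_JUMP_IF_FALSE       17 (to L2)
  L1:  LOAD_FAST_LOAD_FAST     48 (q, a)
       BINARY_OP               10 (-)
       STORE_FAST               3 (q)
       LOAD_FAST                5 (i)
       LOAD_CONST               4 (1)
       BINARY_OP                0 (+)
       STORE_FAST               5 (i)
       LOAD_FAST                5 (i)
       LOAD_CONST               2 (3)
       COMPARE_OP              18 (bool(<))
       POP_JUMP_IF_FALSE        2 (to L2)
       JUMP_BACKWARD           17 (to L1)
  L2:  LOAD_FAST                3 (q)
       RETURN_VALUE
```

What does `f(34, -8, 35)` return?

LOAD_CONST → push 96. Stack: [96]
LOAD_FAST_LOAD_FAST b,c → push -8,35. Stack: [96, -8, 35]
BINARY_OP + → -8 + 35 = 27. Stack: [96, 27]
BINARY_OP % → 96 % 27 = 15. Stack: [15]
STORE_FAST q → q=15. Stack: []
LOAD_CONST → push 3. Stack: [3]
STORE_FAST v → v=3. Stack: []
LOAD_CONST → push 0. Stack: [0]
STORE_FAST i → i=0. Stack: []
LOAD_FAST i → push 0. Stack: [0]
LOAD_CONST → push 3. Stack: [0, 3]
COMPARE_OP bool(<) → 0 vs 3 = True. Stack: [True]
POP_JUMP_IF_FALSE → pop True; no jump. Stack: []
LOAD_FAST_LOAD_FAST q,a → push 15,34. Stack: [15, 34]
BINARY_OP - → 15 - 34 = -19. Stack: [-19]
STORE_FAST q → q=-19. Stack: []
LOAD_FAST i → push 0. Stack: [0]
LOAD_CONST → push 1. Stack: [0, 1]
BINARY_OP + → 0 + 1 = 1. Stack: [1]
STORE_FAST i → i=1. Stack: []
LOAD_FAST i → push 1. Stack: [1]
LOAD_CONST → push 3. Stack: [1, 3]
COMPARE_OP bool(<) → 1 vs 3 = True. Stack: [True]
POP_JUMP_IF_FALSE → pop True; no jump. Stack: []
LOAD_FAST_LOAD_FAST q,a → push -19,34. Stack: [-19, 34]
BINARY_OP - → -19 - 34 = -53. Stack: [-53]
STORE_FAST q → q=-53. Stack: []
LOAD_FAST i → push 1. Stack: [1]
LOAD_CONST → push 1. Stack: [1, 1]
BINARY_OP + → 1 + 1 = 2. Stack: [2]
STORE_FAST i → i=2. Stack: []
LOAD_FAST i → push 2. Stack: [2]
LOAD_CONST → push 3. Stack: [2, 3]
COMPARE_OP bool(<) → 2 vs 3 = True. Stack: [True]
POP_JUMP_IF_FALSE → pop True; no jump. Stack: []
LOAD_FAST_LOAD_FAST q,a → push -53,34. Stack: [-53, 34]
BINARY_OP - → -53 - 34 = -87. Stack: [-87]
STORE_FAST q → q=-87. Stack: []
LOAD_FAST i → push 2. Stack: [2]
LOAD_CONST → push 1. Stack: [2, 1]
BINARY_OP + → 2 + 1 = 3. Stack: [3]
STORE_FAST i → i=3. Stack: []
LOAD_FAST i → push 3. Stack: [3]
LOAD_CONST → push 3. Stack: [3, 3]
COMPARE_OP bool(<) → 3 vs 3 = False. Stack: [False]
POP_JUMP_IF_FALSE → pop False; jump. Stack: []
LOAD_FAST q → push -87. Stack: [-87]
RETURN_VALUE → return -87.

-87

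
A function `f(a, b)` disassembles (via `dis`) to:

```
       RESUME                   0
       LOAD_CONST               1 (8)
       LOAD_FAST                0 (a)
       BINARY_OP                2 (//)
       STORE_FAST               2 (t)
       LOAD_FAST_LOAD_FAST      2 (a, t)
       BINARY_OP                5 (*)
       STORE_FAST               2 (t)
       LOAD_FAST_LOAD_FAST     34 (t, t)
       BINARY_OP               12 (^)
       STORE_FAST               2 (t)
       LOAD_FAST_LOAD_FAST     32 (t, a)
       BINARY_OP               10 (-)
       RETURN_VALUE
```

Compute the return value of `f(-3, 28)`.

LOAD_CONST → push 8. Stack: [8]
LOAD_FAST a → push -3. Stack: [8, -3]
BINARY_OP // → 8 // -3 = -3. Stack: [-3]
STORE_FAST t → t=-3. Stack: []
LOAD_FAST_LOAD_FAST a,t → push -3,-3. Stack: [-3, -3]
BINARY_OP * → -3 * -3 = 9. Stack: [9]
STORE_FAST t → t=9. Stack: []
LOAD_FAST_LOAD_FAST t,t → push 9,9. Stack: [9, 9]
BINARY_OP ^ → 9 ^ 9 = 0. Stack: [0]
STORE_FAST t → t=0. Stack: []
LOAD_FAST_LOAD_FAST t,a → push 0,-3. Stack: [0, -3]
BINARY_OP - → 0 - -3 = 3. Stack: [3]
RETURN_VALUE → return 3.

3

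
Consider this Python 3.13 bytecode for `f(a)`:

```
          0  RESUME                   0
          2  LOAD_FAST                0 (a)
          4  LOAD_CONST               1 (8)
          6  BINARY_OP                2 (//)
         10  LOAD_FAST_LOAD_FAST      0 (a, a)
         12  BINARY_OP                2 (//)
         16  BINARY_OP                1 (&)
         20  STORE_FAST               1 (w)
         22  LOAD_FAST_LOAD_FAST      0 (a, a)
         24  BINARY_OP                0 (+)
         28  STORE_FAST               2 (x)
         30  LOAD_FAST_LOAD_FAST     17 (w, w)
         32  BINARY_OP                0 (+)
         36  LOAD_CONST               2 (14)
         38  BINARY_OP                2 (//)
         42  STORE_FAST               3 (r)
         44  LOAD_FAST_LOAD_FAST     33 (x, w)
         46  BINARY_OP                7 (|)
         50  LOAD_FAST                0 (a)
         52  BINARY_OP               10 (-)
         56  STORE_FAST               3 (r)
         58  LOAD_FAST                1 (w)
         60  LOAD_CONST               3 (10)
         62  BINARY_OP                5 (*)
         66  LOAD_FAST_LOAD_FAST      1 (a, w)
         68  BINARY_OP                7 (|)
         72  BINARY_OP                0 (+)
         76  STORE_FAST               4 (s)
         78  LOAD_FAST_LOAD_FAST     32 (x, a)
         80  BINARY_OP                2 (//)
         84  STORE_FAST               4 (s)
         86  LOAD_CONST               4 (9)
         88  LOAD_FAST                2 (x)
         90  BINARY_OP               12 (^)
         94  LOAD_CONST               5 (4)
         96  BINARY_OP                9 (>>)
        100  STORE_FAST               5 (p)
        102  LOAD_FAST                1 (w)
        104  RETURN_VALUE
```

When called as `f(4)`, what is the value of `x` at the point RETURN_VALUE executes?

8

LOAD_FAST a → push 4. Stack: [4]
LOAD_CONST → push 8. Stack: [4, 8]
BINARY_OP // → 4 // 8 = 0. Stack: [0]
LOAD_FAST_LOAD_FAST a,a → push 4,4. Stack: [0, 4, 4]
BINARY_OP // → 4 // 4 = 1. Stack: [0, 1]
BINARY_OP & → 0 & 1 = 0. Stack: [0]
STORE_FAST w → w=0. Stack: []
LOAD_FAST_LOAD_FAST a,a → push 4,4. Stack: [4, 4]
BINARY_OP + → 4 + 4 = 8. Stack: [8]
STORE_FAST x → x=8. Stack: []
LOAD_FAST_LOAD_FAST w,w → push 0,0. Stack: [0, 0]
BINARY_OP + → 0 + 0 = 0. Stack: [0]
LOAD_CONST → push 14. Stack: [0, 14]
BINARY_OP // → 0 // 14 = 0. Stack: [0]
STORE_FAST r → r=0. Stack: []
LOAD_FAST_LOAD_FAST x,w → push 8,0. Stack: [8, 0]
BINARY_OP | → 8 | 0 = 8. Stack: [8]
LOAD_FAST a → push 4. Stack: [8, 4]
BINARY_OP - → 8 - 4 = 4. Stack: [4]
STORE_FAST r → r=4. Stack: []
LOAD_FAST w → push 0. Stack: [0]
LOAD_CONST → push 10. Stack: [0, 10]
BINARY_OP * → 0 * 10 = 0. Stack: [0]
LOAD_FAST_LOAD_FAST a,w → push 4,0. Stack: [0, 4, 0]
BINARY_OP | → 4 | 0 = 4. Stack: [0, 4]
BINARY_OP + → 0 + 4 = 4. Stack: [4]
STORE_FAST s → s=4. Stack: []
LOAD_FAST_LOAD_FAST x,a → push 8,4. Stack: [8, 4]
BINARY_OP // → 8 // 4 = 2. Stack: [2]
STORE_FAST s → s=2. Stack: []
LOAD_CONST → push 9. Stack: [9]
LOAD_FAST x → push 8. Stack: [9, 8]
BINARY_OP ^ → 9 ^ 8 = 1. Stack: [1]
LOAD_CONST → push 4. Stack: [1, 4]
BINARY_OP >> → 1 >> 4 = 0. Stack: [0]
STORE_FAST p → p=0. Stack: []
LOAD_FAST w → push 0. Stack: [0]
RETURN_VALUE → return 0.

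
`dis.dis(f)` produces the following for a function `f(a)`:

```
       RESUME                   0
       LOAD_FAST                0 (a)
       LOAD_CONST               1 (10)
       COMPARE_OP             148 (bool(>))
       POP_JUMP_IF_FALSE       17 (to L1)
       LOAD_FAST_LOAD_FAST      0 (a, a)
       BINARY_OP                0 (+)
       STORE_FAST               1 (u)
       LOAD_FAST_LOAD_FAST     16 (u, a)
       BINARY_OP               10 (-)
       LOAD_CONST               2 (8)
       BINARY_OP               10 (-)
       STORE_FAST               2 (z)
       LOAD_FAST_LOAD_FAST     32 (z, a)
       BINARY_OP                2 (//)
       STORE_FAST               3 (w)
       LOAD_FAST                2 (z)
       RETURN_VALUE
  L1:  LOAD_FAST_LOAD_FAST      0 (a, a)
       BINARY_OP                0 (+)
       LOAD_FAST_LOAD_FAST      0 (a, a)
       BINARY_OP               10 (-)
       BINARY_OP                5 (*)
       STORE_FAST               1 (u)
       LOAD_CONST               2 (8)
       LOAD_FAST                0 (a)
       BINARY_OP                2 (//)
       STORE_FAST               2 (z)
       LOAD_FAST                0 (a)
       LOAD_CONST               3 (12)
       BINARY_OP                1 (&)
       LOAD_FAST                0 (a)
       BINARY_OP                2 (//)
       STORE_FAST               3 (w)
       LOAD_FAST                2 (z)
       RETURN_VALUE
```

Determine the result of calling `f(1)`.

8

LOAD_FAST a → push 1. Stack: [1]
LOAD_CONST → push 10. Stack: [1, 10]
COMPARE_OP bool(>) → 1 vs 10 = False. Stack: [False]
POP_JUMP_IF_FALSE → pop False; jump. Stack: []
LOAD_FAST_LOAD_FAST a,a → push 1,1. Stack: [1, 1]
BINARY_OP + → 1 + 1 = 2. Stack: [2]
LOAD_FAST_LOAD_FAST a,a → push 1,1. Stack: [2, 1, 1]
BINARY_OP - → 1 - 1 = 0. Stack: [2, 0]
BINARY_OP * → 2 * 0 = 0. Stack: [0]
STORE_FAST u → u=0. Stack: []
LOAD_CONST → push 8. Stack: [8]
LOAD_FAST a → push 1. Stack: [8, 1]
BINARY_OP // → 8 // 1 = 8. Stack: [8]
STORE_FAST z → z=8. Stack: []
LOAD_FAST a → push 1. Stack: [1]
LOAD_CONST → push 12. Stack: [1, 12]
BINARY_OP & → 1 & 12 = 0. Stack: [0]
LOAD_FAST a → push 1. Stack: [0, 1]
BINARY_OP // → 0 // 1 = 0. Stack: [0]
STORE_FAST w → w=0. Stack: []
LOAD_FAST z → push 8. Stack: [8]
RETURN_VALUE → return 8.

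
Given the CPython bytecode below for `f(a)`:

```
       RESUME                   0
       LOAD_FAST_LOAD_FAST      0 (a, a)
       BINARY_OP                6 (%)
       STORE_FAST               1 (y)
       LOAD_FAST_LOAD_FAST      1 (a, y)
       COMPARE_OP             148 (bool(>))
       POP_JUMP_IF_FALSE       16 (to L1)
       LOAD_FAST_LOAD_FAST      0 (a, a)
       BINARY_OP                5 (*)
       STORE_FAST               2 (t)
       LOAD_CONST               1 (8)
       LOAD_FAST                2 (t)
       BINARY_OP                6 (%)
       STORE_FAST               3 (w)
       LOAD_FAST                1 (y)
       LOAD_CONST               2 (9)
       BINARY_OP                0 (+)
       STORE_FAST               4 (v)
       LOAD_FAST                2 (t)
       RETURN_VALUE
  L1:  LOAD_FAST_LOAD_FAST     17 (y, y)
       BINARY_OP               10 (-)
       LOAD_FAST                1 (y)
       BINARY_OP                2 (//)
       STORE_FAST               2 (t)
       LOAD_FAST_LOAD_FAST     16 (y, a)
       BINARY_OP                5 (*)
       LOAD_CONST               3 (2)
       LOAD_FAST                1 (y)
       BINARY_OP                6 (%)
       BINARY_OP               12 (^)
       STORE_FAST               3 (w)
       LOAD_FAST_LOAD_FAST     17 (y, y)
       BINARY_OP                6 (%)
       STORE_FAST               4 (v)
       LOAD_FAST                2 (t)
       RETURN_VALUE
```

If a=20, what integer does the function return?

LOAD_FAST_LOAD_FAST a,a → push 20,20. Stack: [20, 20]
BINARY_OP % → 20 % 20 = 0. Stack: [0]
STORE_FAST y → y=0. Stack: []
LOAD_FAST_LOAD_FAST a,y → push 20,0. Stack: [20, 0]
COMPARE_OP bool(>) → 20 vs 0 = True. Stack: [True]
POP_JUMP_IF_FALSE → pop True; no jump. Stack: []
LOAD_FAST_LOAD_FAST a,a → push 20,20. Stack: [20, 20]
BINARY_OP * → 20 * 20 = 400. Stack: [400]
STORE_FAST t → t=400. Stack: []
LOAD_CONST → push 8. Stack: [8]
LOAD_FAST t → push 400. Stack: [8, 400]
BINARY_OP % → 8 % 400 = 8. Stack: [8]
STORE_FAST w → w=8. Stack: []
LOAD_FAST y → push 0. Stack: [0]
LOAD_CONST → push 9. Stack: [0, 9]
BINARY_OP + → 0 + 9 = 9. Stack: [9]
STORE_FAST v → v=9. Stack: []
LOAD_FAST t → push 400. Stack: [400]
RETURN_VALUE → return 400.

400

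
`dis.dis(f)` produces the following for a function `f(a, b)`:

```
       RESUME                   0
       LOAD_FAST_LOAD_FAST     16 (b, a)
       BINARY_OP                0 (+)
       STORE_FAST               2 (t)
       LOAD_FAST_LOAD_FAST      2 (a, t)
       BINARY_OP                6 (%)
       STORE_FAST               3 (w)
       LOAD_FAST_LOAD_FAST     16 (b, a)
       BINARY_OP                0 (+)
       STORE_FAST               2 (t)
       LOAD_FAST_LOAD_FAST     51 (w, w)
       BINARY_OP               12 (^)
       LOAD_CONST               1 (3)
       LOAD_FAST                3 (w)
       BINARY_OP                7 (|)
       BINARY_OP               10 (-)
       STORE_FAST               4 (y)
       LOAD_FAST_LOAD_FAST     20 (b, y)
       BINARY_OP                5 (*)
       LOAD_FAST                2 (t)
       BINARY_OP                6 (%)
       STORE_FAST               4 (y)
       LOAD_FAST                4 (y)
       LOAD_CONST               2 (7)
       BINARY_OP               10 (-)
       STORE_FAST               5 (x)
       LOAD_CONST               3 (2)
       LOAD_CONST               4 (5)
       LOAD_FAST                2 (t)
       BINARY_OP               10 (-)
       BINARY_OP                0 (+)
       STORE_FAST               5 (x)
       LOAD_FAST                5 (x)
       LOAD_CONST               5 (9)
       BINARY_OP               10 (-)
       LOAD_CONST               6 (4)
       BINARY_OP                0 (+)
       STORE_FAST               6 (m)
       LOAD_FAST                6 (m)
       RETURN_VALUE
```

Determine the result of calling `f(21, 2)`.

LOAD_FAST_LOAD_FAST b,a → push 2,21. Stack: [2, 21]
BINARY_OP + → 2 + 21 = 23. Stack: [23]
STORE_FAST t → t=23. Stack: []
LOAD_FAST_LOAD_FAST a,t → push 21,23. Stack: [21, 23]
BINARY_OP % → 21 % 23 = 21. Stack: [21]
STORE_FAST w → w=21. Stack: []
LOAD_FAST_LOAD_FAST b,a → push 2,21. Stack: [2, 21]
BINARY_OP + → 2 + 21 = 23. Stack: [23]
STORE_FAST t → t=23. Stack: []
LOAD_FAST_LOAD_FAST w,w → push 21,21. Stack: [21, 21]
BINARY_OP ^ → 21 ^ 21 = 0. Stack: [0]
LOAD_CONST → push 3. Stack: [0, 3]
LOAD_FAST w → push 21. Stack: [0, 3, 21]
BINARY_OP | → 3 | 21 = 23. Stack: [0, 23]
BINARY_OP - → 0 - 23 = -23. Stack: [-23]
STORE_FAST y → y=-23. Stack: []
LOAD_FAST_LOAD_FAST b,y → push 2,-23. Stack: [2, -23]
BINARY_OP * → 2 * -23 = -46. Stack: [-46]
LOAD_FAST t → push 23. Stack: [-46, 23]
BINARY_OP % → -46 % 23 = 0. Stack: [0]
STORE_FAST y → y=0. Stack: []
LOAD_FAST y → push 0. Stack: [0]
LOAD_CONST → push 7. Stack: [0, 7]
BINARY_OP - → 0 - 7 = -7. Stack: [-7]
STORE_FAST x → x=-7. Stack: []
LOAD_CONST → push 2. Stack: [2]
LOAD_CONST → push 5. Stack: [2, 5]
LOAD_FAST t → push 23. Stack: [2, 5, 23]
BINARY_OP - → 5 - 23 = -18. Stack: [2, -18]
BINARY_OP + → 2 + -18 = -16. Stack: [-16]
STORE_FAST x → x=-16. Stack: []
LOAD_FAST x → push -16. Stack: [-16]
LOAD_CONST → push 9. Stack: [-16, 9]
BINARY_OP - → -16 - 9 = -25. Stack: [-25]
LOAD_CONST → push 4. Stack: [-25, 4]
BINARY_OP + → -25 + 4 = -21. Stack: [-21]
STORE_FAST m → m=-21. Stack: []
LOAD_FAST m → push -21. Stack: [-21]
RETURN_VALUE → return -21.

-21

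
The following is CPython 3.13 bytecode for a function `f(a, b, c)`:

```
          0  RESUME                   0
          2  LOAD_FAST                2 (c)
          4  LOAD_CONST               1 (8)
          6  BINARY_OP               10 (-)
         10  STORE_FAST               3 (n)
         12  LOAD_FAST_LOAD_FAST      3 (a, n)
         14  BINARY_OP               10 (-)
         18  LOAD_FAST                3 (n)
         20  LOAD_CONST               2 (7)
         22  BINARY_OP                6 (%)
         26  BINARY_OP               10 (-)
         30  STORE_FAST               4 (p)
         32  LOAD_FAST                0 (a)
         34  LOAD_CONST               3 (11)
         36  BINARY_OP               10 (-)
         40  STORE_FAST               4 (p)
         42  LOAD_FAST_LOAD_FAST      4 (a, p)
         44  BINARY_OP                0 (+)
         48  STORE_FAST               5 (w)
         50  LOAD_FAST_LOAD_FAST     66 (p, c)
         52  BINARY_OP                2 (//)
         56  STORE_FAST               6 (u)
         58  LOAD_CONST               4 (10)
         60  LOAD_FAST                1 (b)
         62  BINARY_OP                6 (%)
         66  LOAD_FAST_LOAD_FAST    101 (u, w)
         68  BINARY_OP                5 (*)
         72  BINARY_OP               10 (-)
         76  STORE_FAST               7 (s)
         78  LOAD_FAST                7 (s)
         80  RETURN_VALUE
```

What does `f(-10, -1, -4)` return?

LOAD_FAST c → push -4. Stack: [-4]
LOAD_CONST → push 8. Stack: [-4, 8]
BINARY_OP - → -4 - 8 = -12. Stack: [-12]
STORE_FAST n → n=-12. Stack: []
LOAD_FAST_LOAD_FAST a,n → push -10,-12. Stack: [-10, -12]
BINARY_OP - → -10 - -12 = 2. Stack: [2]
LOAD_FAST n → push -12. Stack: [2, -12]
LOAD_CONST → push 7. Stack: [2, -12, 7]
BINARY_OP % → -12 % 7 = 2. Stack: [2, 2]
BINARY_OP - → 2 - 2 = 0. Stack: [0]
STORE_FAST p → p=0. Stack: []
LOAD_FAST a → push -10. Stack: [-10]
LOAD_CONST → push 11. Stack: [-10, 11]
BINARY_OP - → -10 - 11 = -21. Stack: [-21]
STORE_FAST p → p=-21. Stack: []
LOAD_FAST_LOAD_FAST a,p → push -10,-21. Stack: [-10, -21]
BINARY_OP + → -10 + -21 = -31. Stack: [-31]
STORE_FAST w → w=-31. Stack: []
LOAD_FAST_LOAD_FAST p,c → push -21,-4. Stack: [-21, -4]
BINARY_OP // → -21 // -4 = 5. Stack: [5]
STORE_FAST u → u=5. Stack: []
LOAD_CONST → push 10. Stack: [10]
LOAD_FAST b → push -1. Stack: [10, -1]
BINARY_OP % → 10 % -1 = 0. Stack: [0]
LOAD_FAST_LOAD_FAST u,w → push 5,-31. Stack: [0, 5, -31]
BINARY_OP * → 5 * -31 = -155. Stack: [0, -155]
BINARY_OP - → 0 - -155 = 155. Stack: [155]
STORE_FAST s → s=155. Stack: []
LOAD_FAST s → push 155. Stack: [155]
RETURN_VALUE → return 155.

155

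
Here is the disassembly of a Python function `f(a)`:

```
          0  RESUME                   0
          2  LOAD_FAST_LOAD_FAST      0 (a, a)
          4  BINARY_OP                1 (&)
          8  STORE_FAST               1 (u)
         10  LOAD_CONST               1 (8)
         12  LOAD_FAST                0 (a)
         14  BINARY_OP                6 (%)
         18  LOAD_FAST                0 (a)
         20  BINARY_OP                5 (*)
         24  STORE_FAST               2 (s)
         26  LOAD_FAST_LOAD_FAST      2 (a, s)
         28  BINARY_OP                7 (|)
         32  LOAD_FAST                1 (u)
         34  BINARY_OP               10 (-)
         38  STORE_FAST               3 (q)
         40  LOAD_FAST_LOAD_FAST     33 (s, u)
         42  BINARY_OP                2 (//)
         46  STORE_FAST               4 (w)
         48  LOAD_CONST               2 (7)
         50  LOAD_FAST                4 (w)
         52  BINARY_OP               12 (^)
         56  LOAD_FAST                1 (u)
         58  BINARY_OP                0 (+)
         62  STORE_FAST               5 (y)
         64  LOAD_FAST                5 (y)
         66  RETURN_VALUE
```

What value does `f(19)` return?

LOAD_FAST_LOAD_FAST a,a → push 19,19. Stack: [19, 19]
BINARY_OP & → 19 & 19 = 19. Stack: [19]
STORE_FAST u → u=19. Stack: []
LOAD_CONST → push 8. Stack: [8]
LOAD_FAST a → push 19. Stack: [8, 19]
BINARY_OP % → 8 % 19 = 8. Stack: [8]
LOAD_FAST a → push 19. Stack: [8, 19]
BINARY_OP * → 8 * 19 = 152. Stack: [152]
STORE_FAST s → s=152. Stack: []
LOAD_FAST_LOAD_FAST a,s → push 19,152. Stack: [19, 152]
BINARY_OP | → 19 | 152 = 155. Stack: [155]
LOAD_FAST u → push 19. Stack: [155, 19]
BINARY_OP - → 155 - 19 = 136. Stack: [136]
STORE_FAST q → q=136. Stack: []
LOAD_FAST_LOAD_FAST s,u → push 152,19. Stack: [152, 19]
BINARY_OP // → 152 // 19 = 8. Stack: [8]
STORE_FAST w → w=8. Stack: []
LOAD_CONST → push 7. Stack: [7]
LOAD_FAST w → push 8. Stack: [7, 8]
BINARY_OP ^ → 7 ^ 8 = 15. Stack: [15]
LOAD_FAST u → push 19. Stack: [15, 19]
BINARY_OP + → 15 + 19 = 34. Stack: [34]
STORE_FAST y → y=34. Stack: []
LOAD_FAST y → push 34. Stack: [34]
RETURN_VALUE → return 34.

34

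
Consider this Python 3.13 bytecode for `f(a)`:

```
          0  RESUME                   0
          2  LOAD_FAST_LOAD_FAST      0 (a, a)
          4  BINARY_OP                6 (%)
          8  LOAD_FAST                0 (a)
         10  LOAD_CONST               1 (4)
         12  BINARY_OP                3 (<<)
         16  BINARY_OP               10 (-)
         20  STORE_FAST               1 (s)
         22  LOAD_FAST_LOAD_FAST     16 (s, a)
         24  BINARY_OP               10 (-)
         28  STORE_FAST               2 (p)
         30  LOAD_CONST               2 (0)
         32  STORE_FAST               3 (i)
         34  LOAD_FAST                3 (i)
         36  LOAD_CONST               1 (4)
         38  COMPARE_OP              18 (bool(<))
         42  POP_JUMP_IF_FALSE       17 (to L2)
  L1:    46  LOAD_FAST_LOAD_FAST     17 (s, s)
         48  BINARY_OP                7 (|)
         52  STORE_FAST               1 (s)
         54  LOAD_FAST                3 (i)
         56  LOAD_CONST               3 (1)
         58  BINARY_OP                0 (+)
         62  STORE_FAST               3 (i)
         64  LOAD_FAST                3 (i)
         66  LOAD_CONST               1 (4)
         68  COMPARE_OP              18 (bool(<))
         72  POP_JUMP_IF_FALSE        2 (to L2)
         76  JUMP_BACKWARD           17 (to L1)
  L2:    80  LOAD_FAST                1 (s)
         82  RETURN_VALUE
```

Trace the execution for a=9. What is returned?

LOAD_FAST_LOAD_FAST a,a → push 9,9. Stack: [9, 9]
BINARY_OP % → 9 % 9 = 0. Stack: [0]
LOAD_FAST a → push 9. Stack: [0, 9]
LOAD_CONST → push 4. Stack: [0, 9, 4]
BINARY_OP << → 9 << 4 = 144. Stack: [0, 144]
BINARY_OP - → 0 - 144 = -144. Stack: [-144]
STORE_FAST s → s=-144. Stack: []
LOAD_FAST_LOAD_FAST s,a → push -144,9. Stack: [-144, 9]
BINARY_OP - → -144 - 9 = -153. Stack: [-153]
STORE_FAST p → p=-153. Stack: []
LOAD_CONST → push 0. Stack: [0]
STORE_FAST i → i=0. Stack: []
LOAD_FAST i → push 0. Stack: [0]
LOAD_CONST → push 4. Stack: [0, 4]
COMPARE_OP bool(<) → 0 vs 4 = True. Stack: [True]
POP_JUMP_IF_FALSE → pop True; no jump. Stack: []
LOAD_FAST_LOAD_FAST s,s → push -144,-144. Stack: [-144, -144]
BINARY_OP | → -144 | -144 = -144. Stack: [-144]
STORE_FAST s → s=-144. Stack: []
LOAD_FAST i → push 0. Stack: [0]
LOAD_CONST → push 1. Stack: [0, 1]
BINARY_OP + → 0 + 1 = 1. Stack: [1]
STORE_FAST i → i=1. Stack: []
LOAD_FAST i → push 1. Stack: [1]
LOAD_CONST → push 4. Stack: [1, 4]
COMPARE_OP bool(<) → 1 vs 4 = True. Stack: [True]
POP_JUMP_IF_FALSE → pop True; no jump. Stack: []
LOAD_FAST_LOAD_FAST s,s → push -144,-144. Stack: [-144, -144]
BINARY_OP | → -144 | -144 = -144. Stack: [-144]
STORE_FAST s → s=-144. Stack: []
LOAD_FAST i → push 1. Stack: [1]
LOAD_CONST → push 1. Stack: [1, 1]
BINARY_OP + → 1 + 1 = 2. Stack: [2]
STORE_FAST i → i=2. Stack: []
LOAD_FAST i → push 2. Stack: [2]
LOAD_CONST → push 4. Stack: [2, 4]
COMPARE_OP bool(<) → 2 vs 4 = True. Stack: [True]
POP_JUMP_IF_FALSE → pop True; no jump. Stack: []
LOAD_FAST_LOAD_FAST s,s → push -144,-144. Stack: [-144, -144]
BINARY_OP | → -144 | -144 = -144. Stack: [-144]
STORE_FAST s → s=-144. Stack: []
LOAD_FAST i → push 2. Stack: [2]
LOAD_CONST → push 1. Stack: [2, 1]
BINARY_OP + → 2 + 1 = 3. Stack: [3]
STORE_FAST i → i=3. Stack: []
LOAD_FAST i → push 3. Stack: [3]
LOAD_CONST → push 4. Stack: [3, 4]
COMPARE_OP bool(<) → 3 vs 4 = True. Stack: [True]
POP_JUMP_IF_FALSE → pop True; no jump. Stack: []
LOAD_FAST_LOAD_FAST s,s → push -144,-144. Stack: [-144, -144]
BINARY_OP | → -144 | -144 = -144. Stack: [-144]
STORE_FAST s → s=-144. Stack: []
LOAD_FAST i → push 3. Stack: [3]
LOAD_CONST → push 1. Stack: [3, 1]
BINARY_OP + → 3 + 1 = 4. Stack: [4]
STORE_FAST i → i=4. Stack: []
LOAD_FAST i → push 4. Stack: [4]
LOAD_CONST → push 4. Stack: [4, 4]
COMPARE_OP bool(<) → 4 vs 4 = False. Stack: [False]
POP_JUMP_IF_FALSE → pop False; jump. Stack: []
LOAD_FAST s → push -144. Stack: [-144]
RETURN_VALUE → return -144.

-144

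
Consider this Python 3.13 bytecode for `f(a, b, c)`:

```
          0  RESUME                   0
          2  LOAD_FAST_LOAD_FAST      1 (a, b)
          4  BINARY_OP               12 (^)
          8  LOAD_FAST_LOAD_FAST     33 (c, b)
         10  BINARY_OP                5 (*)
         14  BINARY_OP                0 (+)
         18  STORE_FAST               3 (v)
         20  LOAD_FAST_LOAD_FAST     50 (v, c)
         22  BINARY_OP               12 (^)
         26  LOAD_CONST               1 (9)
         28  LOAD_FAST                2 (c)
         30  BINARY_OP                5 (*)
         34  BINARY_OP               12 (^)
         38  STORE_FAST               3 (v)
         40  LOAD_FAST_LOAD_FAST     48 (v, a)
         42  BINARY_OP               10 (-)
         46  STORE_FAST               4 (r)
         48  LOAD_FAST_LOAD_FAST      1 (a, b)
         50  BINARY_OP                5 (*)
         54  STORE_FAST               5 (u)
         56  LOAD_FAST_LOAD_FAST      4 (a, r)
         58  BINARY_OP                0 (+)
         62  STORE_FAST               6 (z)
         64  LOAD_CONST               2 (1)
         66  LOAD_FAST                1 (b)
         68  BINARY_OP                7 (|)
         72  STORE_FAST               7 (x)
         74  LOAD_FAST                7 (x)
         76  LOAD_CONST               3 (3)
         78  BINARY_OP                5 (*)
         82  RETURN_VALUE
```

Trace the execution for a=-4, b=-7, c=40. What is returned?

-21

LOAD_FAST_LOAD_FAST a,b → push -4,-7. Stack: [-4, -7]
BINARY_OP ^ → -4 ^ -7 = 5. Stack: [5]
LOAD_FAST_LOAD_FAST c,b → push 40,-7. Stack: [5, 40, -7]
BINARY_OP * → 40 * -7 = -280. Stack: [5, -280]
BINARY_OP + → 5 + -280 = -275. Stack: [-275]
STORE_FAST v → v=-275. Stack: []
LOAD_FAST_LOAD_FAST v,c → push -275,40. Stack: [-275, 40]
BINARY_OP ^ → -275 ^ 40 = -315. Stack: [-315]
LOAD_CONST → push 9. Stack: [-315, 9]
LOAD_FAST c → push 40. Stack: [-315, 9, 40]
BINARY_OP * → 9 * 40 = 360. Stack: [-315, 360]
BINARY_OP ^ → -315 ^ 360 = -83. Stack: [-83]
STORE_FAST v → v=-83. Stack: []
LOAD_FAST_LOAD_FAST v,a → push -83,-4. Stack: [-83, -4]
BINARY_OP - → -83 - -4 = -79. Stack: [-79]
STORE_FAST r → r=-79. Stack: []
LOAD_FAST_LOAD_FAST a,b → push -4,-7. Stack: [-4, -7]
BINARY_OP * → -4 * -7 = 28. Stack: [28]
STORE_FAST u → u=28. Stack: []
LOAD_FAST_LOAD_FAST a,r → push -4,-79. Stack: [-4, -79]
BINARY_OP + → -4 + -79 = -83. Stack: [-83]
STORE_FAST z → z=-83. Stack: []
LOAD_CONST → push 1. Stack: [1]
LOAD_FAST b → push -7. Stack: [1, -7]
BINARY_OP | → 1 | -7 = -7. Stack: [-7]
STORE_FAST x → x=-7. Stack: []
LOAD_FAST x → push -7. Stack: [-7]
LOAD_CONST → push 3. Stack: [-7, 3]
BINARY_OP * → -7 * 3 = -21. Stack: [-21]
RETURN_VALUE → return -21.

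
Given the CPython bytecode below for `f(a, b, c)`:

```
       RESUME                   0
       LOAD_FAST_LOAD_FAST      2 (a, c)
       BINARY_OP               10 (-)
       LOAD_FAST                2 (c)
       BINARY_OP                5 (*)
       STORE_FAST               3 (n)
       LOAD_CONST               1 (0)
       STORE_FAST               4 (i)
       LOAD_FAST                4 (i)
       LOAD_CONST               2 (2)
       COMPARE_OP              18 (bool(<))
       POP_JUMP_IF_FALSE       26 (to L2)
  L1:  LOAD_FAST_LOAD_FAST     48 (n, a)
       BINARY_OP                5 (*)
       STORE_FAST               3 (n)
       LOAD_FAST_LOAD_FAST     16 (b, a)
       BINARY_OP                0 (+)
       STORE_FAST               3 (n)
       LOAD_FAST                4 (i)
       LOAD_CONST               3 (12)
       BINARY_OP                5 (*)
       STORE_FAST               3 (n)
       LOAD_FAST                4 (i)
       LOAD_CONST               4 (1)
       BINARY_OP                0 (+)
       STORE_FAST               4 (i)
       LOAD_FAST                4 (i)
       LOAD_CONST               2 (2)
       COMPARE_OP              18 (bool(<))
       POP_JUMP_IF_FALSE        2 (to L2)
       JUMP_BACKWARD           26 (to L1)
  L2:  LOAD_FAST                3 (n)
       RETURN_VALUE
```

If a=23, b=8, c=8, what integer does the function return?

12

LOAD_FAST_LOAD_FAST a,c → push 23,8. Stack: [23, 8]
BINARY_OP - → 23 - 8 = 15. Stack: [15]
LOAD_FAST c → push 8. Stack: [15, 8]
BINARY_OP * → 15 * 8 = 120. Stack: [120]
STORE_FAST n → n=120. Stack: []
LOAD_CONST → push 0. Stack: [0]
STORE_FAST i → i=0. Stack: []
LOAD_FAST i → push 0. Stack: [0]
LOAD_CONST → push 2. Stack: [0, 2]
COMPARE_OP bool(<) → 0 vs 2 = True. Stack: [True]
POP_JUMP_IF_FALSE → pop True; no jump. Stack: []
LOAD_FAST_LOAD_FAST n,a → push 120,23. Stack: [120, 23]
BINARY_OP * → 120 * 23 = 2760. Stack: [2760]
STORE_FAST n → n=2760. Stack: []
LOAD_FAST_LOAD_FAST b,a → push 8,23. Stack: [8, 23]
BINARY_OP + → 8 + 23 = 31. Stack: [31]
STORE_FAST n → n=31. Stack: []
LOAD_FAST i → push 0. Stack: [0]
LOAD_CONST → push 12. Stack: [0, 12]
BINARY_OP * → 0 * 12 = 0. Stack: [0]
STORE_FAST n → n=0. Stack: []
LOAD_FAST i → push 0. Stack: [0]
LOAD_CONST → push 1. Stack: [0, 1]
BINARY_OP + → 0 + 1 = 1. Stack: [1]
STORE_FAST i → i=1. Stack: []
LOAD_FAST i → push 1. Stack: [1]
LOAD_CONST → push 2. Stack: [1, 2]
COMPARE_OP bool(<) → 1 vs 2 = True. Stack: [True]
POP_JUMP_IF_FALSE → pop True; no jump. Stack: []
LOAD_FAST_LOAD_FAST n,a → push 0,23. Stack: [0, 23]
BINARY_OP * → 0 * 23 = 0. Stack: [0]
STORE_FAST n → n=0. Stack: []
LOAD_FAST_LOAD_FAST b,a → push 8,23. Stack: [8, 23]
BINARY_OP + → 8 + 23 = 31. Stack: [31]
STORE_FAST n → n=31. Stack: []
LOAD_FAST i → push 1. Stack: [1]
LOAD_CONST → push 12. Stack: [1, 12]
BINARY_OP * → 1 * 12 = 12. Stack: [12]
STORE_FAST n → n=12. Stack: []
LOAD_FAST i → push 1. Stack: [1]
LOAD_CONST → push 1. Stack: [1, 1]
BINARY_OP + → 1 + 1 = 2. Stack: [2]
STORE_FAST i → i=2. Stack: []
LOAD_FAST i → push 2. Stack: [2]
LOAD_CONST → push 2. Stack: [2, 2]
COMPARE_OP bool(<) → 2 vs 2 = False. Stack: [False]
POP_JUMP_IF_FALSE → pop False; jump. Stack: []
LOAD_FAST n → push 12. Stack: [12]
RETURN_VALUE → return 12.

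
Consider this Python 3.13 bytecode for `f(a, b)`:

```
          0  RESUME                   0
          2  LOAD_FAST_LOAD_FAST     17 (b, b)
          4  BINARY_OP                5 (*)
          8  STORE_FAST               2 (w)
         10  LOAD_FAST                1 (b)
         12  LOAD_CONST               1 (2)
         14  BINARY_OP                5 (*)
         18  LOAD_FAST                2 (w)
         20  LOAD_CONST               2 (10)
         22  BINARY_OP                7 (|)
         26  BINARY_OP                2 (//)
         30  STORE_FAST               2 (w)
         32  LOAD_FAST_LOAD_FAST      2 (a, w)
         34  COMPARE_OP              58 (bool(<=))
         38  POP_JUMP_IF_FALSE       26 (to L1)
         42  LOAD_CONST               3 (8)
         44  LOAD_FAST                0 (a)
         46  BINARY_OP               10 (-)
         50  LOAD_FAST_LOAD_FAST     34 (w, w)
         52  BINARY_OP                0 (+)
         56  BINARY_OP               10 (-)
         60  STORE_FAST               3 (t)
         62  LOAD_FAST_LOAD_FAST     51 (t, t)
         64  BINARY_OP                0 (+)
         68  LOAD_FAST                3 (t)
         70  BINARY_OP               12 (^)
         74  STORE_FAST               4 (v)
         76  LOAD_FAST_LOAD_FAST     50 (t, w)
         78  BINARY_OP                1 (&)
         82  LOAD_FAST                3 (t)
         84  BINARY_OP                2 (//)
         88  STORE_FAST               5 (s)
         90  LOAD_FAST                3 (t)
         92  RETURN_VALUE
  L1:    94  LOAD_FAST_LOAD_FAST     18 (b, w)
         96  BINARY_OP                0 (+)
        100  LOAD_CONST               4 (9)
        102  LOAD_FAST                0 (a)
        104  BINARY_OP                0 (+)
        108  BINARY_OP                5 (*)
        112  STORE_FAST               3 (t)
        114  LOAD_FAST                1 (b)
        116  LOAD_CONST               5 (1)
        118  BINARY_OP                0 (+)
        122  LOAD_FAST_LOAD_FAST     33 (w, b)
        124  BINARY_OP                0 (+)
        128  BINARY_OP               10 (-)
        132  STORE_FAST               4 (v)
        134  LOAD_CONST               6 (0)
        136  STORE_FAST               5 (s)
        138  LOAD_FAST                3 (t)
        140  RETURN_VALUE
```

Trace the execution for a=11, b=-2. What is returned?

-60

LOAD_FAST_LOAD_FAST b,b → push -2,-2. Stack: [-2, -2]
BINARY_OP * → -2 * -2 = 4. Stack: [4]
STORE_FAST w → w=4. Stack: []
LOAD_FAST b → push -2. Stack: [-2]
LOAD_CONST → push 2. Stack: [-2, 2]
BINARY_OP * → -2 * 2 = -4. Stack: [-4]
LOAD_FAST w → push 4. Stack: [-4, 4]
LOAD_CONST → push 10. Stack: [-4, 4, 10]
BINARY_OP | → 4 | 10 = 14. Stack: [-4, 14]
BINARY_OP // → -4 // 14 = -1. Stack: [-1]
STORE_FAST w → w=-1. Stack: []
LOAD_FAST_LOAD_FAST a,w → push 11,-1. Stack: [11, -1]
COMPARE_OP bool(<=) → 11 vs -1 = False. Stack: [False]
POP_JUMP_IF_FALSE → pop False; jump. Stack: []
LOAD_FAST_LOAD_FAST b,w → push -2,-1. Stack: [-2, -1]
BINARY_OP + → -2 + -1 = -3. Stack: [-3]
LOAD_CONST → push 9. Stack: [-3, 9]
LOAD_FAST a → push 11. Stack: [-3, 9, 11]
BINARY_OP + → 9 + 11 = 20. Stack: [-3, 20]
BINARY_OP * → -3 * 20 = -60. Stack: [-60]
STORE_FAST t → t=-60. Stack: []
LOAD_FAST b → push -2. Stack: [-2]
LOAD_CONST → push 1. Stack: [-2, 1]
BINARY_OP + → -2 + 1 = -1. Stack: [-1]
LOAD_FAST_LOAD_FAST w,b → push -1,-2. Stack: [-1, -1, -2]
BINARY_OP + → -1 + -2 = -3. Stack: [-1, -3]
BINARY_OP - → -1 - -3 = 2. Stack: [2]
STORE_FAST v → v=2. Stack: []
LOAD_CONST → push 0. Stack: [0]
STORE_FAST s → s=0. Stack: []
LOAD_FAST t → push -60. Stack: [-60]
RETURN_VALUE → return -60.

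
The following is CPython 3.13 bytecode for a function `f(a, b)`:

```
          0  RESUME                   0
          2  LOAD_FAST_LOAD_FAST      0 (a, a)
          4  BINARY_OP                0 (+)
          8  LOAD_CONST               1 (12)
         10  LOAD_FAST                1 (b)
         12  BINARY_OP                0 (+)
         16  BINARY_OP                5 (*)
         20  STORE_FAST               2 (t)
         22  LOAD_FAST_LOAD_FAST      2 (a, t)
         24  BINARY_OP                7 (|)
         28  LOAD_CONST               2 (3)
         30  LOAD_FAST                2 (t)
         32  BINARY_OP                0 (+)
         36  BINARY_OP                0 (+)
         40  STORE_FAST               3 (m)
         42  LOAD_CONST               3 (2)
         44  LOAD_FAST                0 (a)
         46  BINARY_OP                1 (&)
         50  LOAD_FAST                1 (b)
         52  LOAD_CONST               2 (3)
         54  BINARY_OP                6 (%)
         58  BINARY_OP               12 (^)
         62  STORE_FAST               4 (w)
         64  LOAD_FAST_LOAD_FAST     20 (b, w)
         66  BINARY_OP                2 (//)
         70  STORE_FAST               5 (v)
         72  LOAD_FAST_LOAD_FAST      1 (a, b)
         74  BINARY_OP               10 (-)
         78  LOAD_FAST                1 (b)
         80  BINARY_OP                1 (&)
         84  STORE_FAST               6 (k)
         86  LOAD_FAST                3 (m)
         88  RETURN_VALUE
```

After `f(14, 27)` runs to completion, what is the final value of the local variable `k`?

LOAD_FAST_LOAD_FAST a,a → push 14,14. Stack: [14, 14]
BINARY_OP + → 14 + 14 = 28. Stack: [28]
LOAD_CONST → push 12. Stack: [28, 12]
LOAD_FAST b → push 27. Stack: [28, 12, 27]
BINARY_OP + → 12 + 27 = 39. Stack: [28, 39]
BINARY_OP * → 28 * 39 = 1092. Stack: [1092]
STORE_FAST t → t=1092. Stack: []
LOAD_FAST_LOAD_FAST a,t → push 14,1092. Stack: [14, 1092]
BINARY_OP | → 14 | 1092 = 1102. Stack: [1102]
LOAD_CONST → push 3. Stack: [1102, 3]
LOAD_FAST t → push 1092. Stack: [1102, 3, 1092]
BINARY_OP + → 3 + 1092 = 1095. Stack: [1102, 1095]
BINARY_OP + → 1102 + 1095 = 2197. Stack: [2197]
STORE_FAST m → m=2197. Stack: []
LOAD_CONST → push 2. Stack: [2]
LOAD_FAST a → push 14. Stack: [2, 14]
BINARY_OP & → 2 & 14 = 2. Stack: [2]
LOAD_FAST b → push 27. Stack: [2, 27]
LOAD_CONST → push 3. Stack: [2, 27, 3]
BINARY_OP % → 27 % 3 = 0. Stack: [2, 0]
BINARY_OP ^ → 2 ^ 0 = 2. Stack: [2]
STORE_FAST w → w=2. Stack: []
LOAD_FAST_LOAD_FAST b,w → push 27,2. Stack: [27, 2]
BINARY_OP // → 27 // 2 = 13. Stack: [13]
STORE_FAST v → v=13. Stack: []
LOAD_FAST_LOAD_FAST a,b → push 14,27. Stack: [14, 27]
BINARY_OP - → 14 - 27 = -13. Stack: [-13]
LOAD_FAST b → push 27. Stack: [-13, 27]
BINARY_OP & → -13 & 27 = 19. Stack: [19]
STORE_FAST k → k=19. Stack: []
LOAD_FAST m → push 2197. Stack: [2197]
RETURN_VALUE → return 2197.

19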